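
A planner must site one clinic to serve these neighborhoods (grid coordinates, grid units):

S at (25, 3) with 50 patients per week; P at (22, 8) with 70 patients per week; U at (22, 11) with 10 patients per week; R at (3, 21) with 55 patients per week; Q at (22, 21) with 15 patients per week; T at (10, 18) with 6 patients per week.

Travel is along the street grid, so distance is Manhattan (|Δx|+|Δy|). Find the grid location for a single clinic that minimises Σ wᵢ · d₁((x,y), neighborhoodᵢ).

(22, 8)

Manhattan distance separates: Σwᵢ(|x−xᵢ|+|y−yᵢ|) = Σwᵢ|x−xᵢ| + Σwᵢ|y−yᵢ|, so x and y are optimised independently as 1-D weighted medians.
Total weight W = 206; half = 103.
x-coordinate, sorted with cumulative weight:
  x=3 (R, w=55) cum 55
  x=10 (T, w=6) cum 61
  x=22 (P, w=70) cum 131  ← median
  x=22 (U, w=10) cum 141
  x=22 (Q, w=15) cum 156
  x=25 (S, w=50) cum 206
⇒ x* = 22
y-coordinate, sorted with cumulative weight:
  y=3 (S, w=50) cum 50
  y=8 (P, w=70) cum 120  ← median
  y=11 (U, w=10) cum 130
  y=18 (T, w=6) cum 136
  y=21 (R, w=55) cum 191
  y=21 (Q, w=15) cum 206
⇒ y* = 8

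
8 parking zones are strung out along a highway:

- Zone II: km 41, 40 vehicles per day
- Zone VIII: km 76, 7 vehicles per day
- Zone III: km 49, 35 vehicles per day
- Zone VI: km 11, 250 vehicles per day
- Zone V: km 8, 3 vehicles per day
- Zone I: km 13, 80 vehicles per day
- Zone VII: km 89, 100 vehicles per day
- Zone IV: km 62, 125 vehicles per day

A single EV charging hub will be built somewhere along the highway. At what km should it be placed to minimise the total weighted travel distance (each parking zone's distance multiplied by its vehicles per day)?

For a sum of weighted absolute distances on a line, the optimum is the weighted median (not the mean). Total weight W = 640; half-weight = 320.
Sort by position and accumulate weight:
  km 8 (Zone V, w=3) → cum 3
  km 11 (Zone VI, w=250) → cum 253
  km 13 (Zone I, w=80) → cum 333  ≥ 320 → median here
  km 41 (Zone II, w=40) → cum 373
  km 49 (Zone III, w=35) → cum 408
  km 62 (Zone IV, w=125) → cum 533
  km 76 (Zone VIII, w=7) → cum 540
  km 89 (Zone VII, w=100) → cum 640
Optimal location: km 13.

x = 13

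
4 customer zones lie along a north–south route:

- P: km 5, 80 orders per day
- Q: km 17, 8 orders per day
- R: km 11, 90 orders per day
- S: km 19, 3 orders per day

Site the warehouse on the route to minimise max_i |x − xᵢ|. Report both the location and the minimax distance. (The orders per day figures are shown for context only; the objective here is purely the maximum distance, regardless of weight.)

The 1-center on a line is the midpoint of the two extreme points: leftmost at 5, rightmost at 19.
Optimal location = (5 + 19)/2 = 12; maximum distance = (19 − 5)/2 = 7.

location 12, max distance 7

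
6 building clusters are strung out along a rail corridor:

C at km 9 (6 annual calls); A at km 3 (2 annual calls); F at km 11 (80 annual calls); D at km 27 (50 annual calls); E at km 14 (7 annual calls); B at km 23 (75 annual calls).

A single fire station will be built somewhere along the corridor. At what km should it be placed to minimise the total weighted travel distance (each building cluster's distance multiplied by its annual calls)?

For a sum of weighted absolute distances on a line, the optimum is the weighted median (not the mean). Total weight W = 220; half-weight = 110.
Sort by position and accumulate weight:
  km 3 (A, w=2) → cum 2
  km 9 (C, w=6) → cum 8
  km 11 (F, w=80) → cum 88
  km 14 (E, w=7) → cum 95
  km 23 (B, w=75) → cum 170  ≥ 110 → median here
  km 27 (D, w=50) → cum 220
Optimal location: km 23.

x = 23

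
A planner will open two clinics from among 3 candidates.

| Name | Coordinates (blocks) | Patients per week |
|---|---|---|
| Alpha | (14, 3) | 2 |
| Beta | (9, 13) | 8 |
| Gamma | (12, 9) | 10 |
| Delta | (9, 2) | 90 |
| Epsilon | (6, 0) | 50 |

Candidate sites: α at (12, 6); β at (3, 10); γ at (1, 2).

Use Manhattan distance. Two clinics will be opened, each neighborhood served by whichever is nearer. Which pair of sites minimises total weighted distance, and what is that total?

{α, γ}, total 1100

Evaluate every pair (each demand assigned to the nearer of the two):
  {α, γ}: total = 1100
  {β, γ}: total = 1270
  {α, β}: total = 1342
Best pair: {α, γ} with total 1100.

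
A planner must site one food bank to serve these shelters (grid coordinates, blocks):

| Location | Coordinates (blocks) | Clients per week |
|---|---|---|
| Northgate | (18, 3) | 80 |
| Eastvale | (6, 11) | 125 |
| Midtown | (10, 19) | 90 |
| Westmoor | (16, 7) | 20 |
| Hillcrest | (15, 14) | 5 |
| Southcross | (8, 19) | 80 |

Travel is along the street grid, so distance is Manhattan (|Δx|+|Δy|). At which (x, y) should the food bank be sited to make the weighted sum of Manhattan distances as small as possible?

(8, 11)

Manhattan distance separates: Σwᵢ(|x−xᵢ|+|y−yᵢ|) = Σwᵢ|x−xᵢ| + Σwᵢ|y−yᵢ|, so x and y are optimised independently as 1-D weighted medians.
Total weight W = 400; half = 200.
x-coordinate, sorted with cumulative weight:
  x=6 (Eastvale, w=125) cum 125
  x=8 (Southcross, w=80) cum 205  ← median
  x=10 (Midtown, w=90) cum 295
  x=15 (Hillcrest, w=5) cum 300
  x=16 (Westmoor, w=20) cum 320
  x=18 (Northgate, w=80) cum 400
⇒ x* = 8
y-coordinate, sorted with cumulative weight:
  y=3 (Northgate, w=80) cum 80
  y=7 (Westmoor, w=20) cum 100
  y=11 (Eastvale, w=125) cum 225  ← median
  y=14 (Hillcrest, w=5) cum 230
  y=19 (Midtown, w=90) cum 320
  y=19 (Southcross, w=80) cum 400
⇒ y* = 11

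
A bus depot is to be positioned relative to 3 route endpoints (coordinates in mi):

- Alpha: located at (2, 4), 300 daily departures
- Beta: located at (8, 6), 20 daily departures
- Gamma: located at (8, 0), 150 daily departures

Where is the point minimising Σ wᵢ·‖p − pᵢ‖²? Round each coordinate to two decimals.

The minimiser of Σwᵢ‖p−pᵢ‖² is the weighted centroid p* = (Σwᵢpᵢ)/(Σwᵢ).
Σwᵢ = 470.
Σwᵢxᵢ = 300·2 + 20·8 + 150·8 = 1960.
Σwᵢyᵢ = 300·4 + 20·6 + 150·0 = 1320.
x* = 1960/470 = 4.17, y* = 1320/470 = 2.81.

(4.17, 2.81)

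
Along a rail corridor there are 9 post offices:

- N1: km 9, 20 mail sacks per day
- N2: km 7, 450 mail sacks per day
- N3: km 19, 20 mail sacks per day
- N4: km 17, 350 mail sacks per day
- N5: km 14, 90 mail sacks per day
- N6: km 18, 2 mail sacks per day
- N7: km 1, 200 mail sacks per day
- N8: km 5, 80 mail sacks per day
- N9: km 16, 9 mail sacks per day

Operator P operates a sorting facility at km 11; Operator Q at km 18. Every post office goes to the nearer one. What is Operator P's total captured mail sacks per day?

840

The indifferent point is the midpoint (11+18)/2 = 14.5; post offices left of it (closer to Operator P at 11) go to Operator P, those right go to Operator Q.
  N7 at 1 (w=200) → Operator P
  N8 at 5 (w=80) → Operator P
  N2 at 7 (w=450) → Operator P
  N1 at 9 (w=20) → Operator P
  N5 at 14 (w=90) → Operator P
  N9 at 16 (w=9) → Operator Q
  N4 at 17 (w=350) → Operator Q
  N6 at 18 (w=2) → Operator Q
  N3 at 19 (w=20) → Operator Q
Operator P captures 840; Operator Q captures 381.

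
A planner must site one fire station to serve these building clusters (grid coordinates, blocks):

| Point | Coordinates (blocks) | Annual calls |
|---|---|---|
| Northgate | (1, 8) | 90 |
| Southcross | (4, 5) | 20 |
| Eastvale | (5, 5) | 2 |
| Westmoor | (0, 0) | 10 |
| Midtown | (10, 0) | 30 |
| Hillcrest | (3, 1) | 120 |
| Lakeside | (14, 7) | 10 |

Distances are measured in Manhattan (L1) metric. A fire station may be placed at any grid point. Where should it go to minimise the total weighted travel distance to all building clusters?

(3, 1)

Manhattan distance separates: Σwᵢ(|x−xᵢ|+|y−yᵢ|) = Σwᵢ|x−xᵢ| + Σwᵢ|y−yᵢ|, so x and y are optimised independently as 1-D weighted medians.
Total weight W = 282; half = 141.
x-coordinate, sorted with cumulative weight:
  x=0 (Westmoor, w=10) cum 10
  x=1 (Northgate, w=90) cum 100
  x=3 (Hillcrest, w=120) cum 220  ← median
  x=4 (Southcross, w=20) cum 240
  x=5 (Eastvale, w=2) cum 242
  x=10 (Midtown, w=30) cum 272
  x=14 (Lakeside, w=10) cum 282
⇒ x* = 3
y-coordinate, sorted with cumulative weight:
  y=0 (Westmoor, w=10) cum 10
  y=0 (Midtown, w=30) cum 40
  y=1 (Hillcrest, w=120) cum 160  ← median
  y=5 (Southcross, w=20) cum 180
  y=5 (Eastvale, w=2) cum 182
  y=7 (Lakeside, w=10) cum 192
  y=8 (Northgate, w=90) cum 282
⇒ y* = 1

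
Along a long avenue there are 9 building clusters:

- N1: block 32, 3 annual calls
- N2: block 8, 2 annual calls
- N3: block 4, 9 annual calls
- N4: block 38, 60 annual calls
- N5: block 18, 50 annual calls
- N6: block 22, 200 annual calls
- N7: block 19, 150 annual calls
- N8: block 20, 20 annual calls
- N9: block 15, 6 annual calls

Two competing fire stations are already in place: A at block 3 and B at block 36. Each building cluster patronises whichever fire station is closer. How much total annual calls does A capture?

The indifferent point is the midpoint (3+36)/2 = 19.5; building clusters left of it (closer to A at 3) go to A, those right go to B.
  N3 at 4 (w=9) → A
  N2 at 8 (w=2) → A
  N9 at 15 (w=6) → A
  N5 at 18 (w=50) → A
  N7 at 19 (w=150) → A
  N8 at 20 (w=20) → B
  N6 at 22 (w=200) → B
  N1 at 32 (w=3) → B
  N4 at 38 (w=60) → B
A captures 217; B captures 283.

217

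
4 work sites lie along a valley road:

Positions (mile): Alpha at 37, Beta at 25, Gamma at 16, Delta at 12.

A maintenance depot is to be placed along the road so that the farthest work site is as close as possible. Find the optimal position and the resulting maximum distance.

The 1-center on a line is the midpoint of the two extreme points: leftmost at 12, rightmost at 37.
Optimal location = (12 + 37)/2 = 24.5; maximum distance = (37 − 12)/2 = 12.5.

location 24.5, max distance 12.5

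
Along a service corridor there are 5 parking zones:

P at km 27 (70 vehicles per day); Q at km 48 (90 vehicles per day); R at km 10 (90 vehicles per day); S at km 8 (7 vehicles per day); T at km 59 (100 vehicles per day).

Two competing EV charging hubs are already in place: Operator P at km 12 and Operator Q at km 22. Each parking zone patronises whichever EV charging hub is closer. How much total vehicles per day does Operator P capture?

The indifferent point is the midpoint (12+22)/2 = 17; parking zones left of it (closer to Operator P at 12) go to Operator P, those right go to Operator Q.
  S at 8 (w=7) → Operator P
  R at 10 (w=90) → Operator P
  P at 27 (w=70) → Operator Q
  Q at 48 (w=90) → Operator Q
  T at 59 (w=100) → Operator Q
Operator P captures 97; Operator Q captures 260.

97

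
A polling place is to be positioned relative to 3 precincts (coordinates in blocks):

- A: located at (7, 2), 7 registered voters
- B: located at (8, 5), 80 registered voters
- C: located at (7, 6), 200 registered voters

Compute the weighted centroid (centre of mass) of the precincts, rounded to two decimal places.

The minimiser of Σwᵢ‖p−pᵢ‖² is the weighted centroid p* = (Σwᵢpᵢ)/(Σwᵢ).
Σwᵢ = 287.
Σwᵢxᵢ = 7·7 + 80·8 + 200·7 = 2089.
Σwᵢyᵢ = 7·2 + 80·5 + 200·6 = 1614.
x* = 2089/287 = 7.28, y* = 1614/287 = 5.62.

(7.28, 5.62)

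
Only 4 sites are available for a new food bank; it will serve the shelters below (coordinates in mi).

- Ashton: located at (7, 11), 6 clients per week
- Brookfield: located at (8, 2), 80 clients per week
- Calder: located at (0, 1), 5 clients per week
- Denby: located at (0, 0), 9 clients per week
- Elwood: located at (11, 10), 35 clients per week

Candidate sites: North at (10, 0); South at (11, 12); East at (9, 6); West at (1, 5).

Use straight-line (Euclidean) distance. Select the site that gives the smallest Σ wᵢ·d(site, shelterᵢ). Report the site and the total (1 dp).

Total weighted distance at each candidate:
  North (10, 0): total = 786.7
  South (11, 12): total = 1154.3
  East (9, 6): total = 667.5
  West (1, 5): total = 1118.0
Minimum is at East with total 667.5 mi.

East, total 667.5 mi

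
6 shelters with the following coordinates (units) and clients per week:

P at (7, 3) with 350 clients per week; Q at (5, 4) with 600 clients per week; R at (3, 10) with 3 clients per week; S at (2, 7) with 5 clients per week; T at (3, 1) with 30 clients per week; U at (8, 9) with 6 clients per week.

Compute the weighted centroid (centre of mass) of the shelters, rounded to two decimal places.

(5.64, 3.62)

The minimiser of Σwᵢ‖p−pᵢ‖² is the weighted centroid p* = (Σwᵢpᵢ)/(Σwᵢ).
Σwᵢ = 994.
Σwᵢxᵢ = 350·7 + 600·5 + 3·3 + 5·2 + 30·3 + 6·8 = 5607.
Σwᵢyᵢ = 350·3 + 600·4 + 3·10 + 5·7 + 30·1 + 6·9 = 3599.
x* = 5607/994 = 5.64, y* = 3599/994 = 3.62.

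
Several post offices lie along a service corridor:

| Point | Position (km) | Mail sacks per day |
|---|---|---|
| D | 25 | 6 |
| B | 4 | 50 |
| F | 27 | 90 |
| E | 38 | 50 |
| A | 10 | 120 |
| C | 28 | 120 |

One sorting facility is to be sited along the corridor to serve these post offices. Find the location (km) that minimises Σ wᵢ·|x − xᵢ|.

x = 27

For a sum of weighted absolute distances on a line, the optimum is the weighted median (not the mean). Total weight W = 436; half-weight = 218.
Sort by position and accumulate weight:
  km 4 (B, w=50) → cum 50
  km 10 (A, w=120) → cum 170
  km 25 (D, w=6) → cum 176
  km 27 (F, w=90) → cum 266  ≥ 218 → median here
  km 28 (C, w=120) → cum 386
  km 38 (E, w=50) → cum 436
Optimal location: km 27.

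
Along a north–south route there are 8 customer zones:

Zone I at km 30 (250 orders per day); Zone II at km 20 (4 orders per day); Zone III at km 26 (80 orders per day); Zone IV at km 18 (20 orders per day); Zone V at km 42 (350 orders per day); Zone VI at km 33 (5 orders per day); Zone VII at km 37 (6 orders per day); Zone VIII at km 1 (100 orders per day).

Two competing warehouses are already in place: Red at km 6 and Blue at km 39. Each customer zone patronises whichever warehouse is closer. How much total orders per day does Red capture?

The indifferent point is the midpoint (6+39)/2 = 22.5; customer zones left of it (closer to Red at 6) go to Red, those right go to Blue.
  Zone VIII at 1 (w=100) → Red
  Zone IV at 18 (w=20) → Red
  Zone II at 20 (w=4) → Red
  Zone III at 26 (w=80) → Blue
  Zone I at 30 (w=250) → Blue
  Zone VI at 33 (w=5) → Blue
  Zone VII at 37 (w=6) → Blue
  Zone V at 42 (w=350) → Blue
Red captures 124; Blue captures 691.

124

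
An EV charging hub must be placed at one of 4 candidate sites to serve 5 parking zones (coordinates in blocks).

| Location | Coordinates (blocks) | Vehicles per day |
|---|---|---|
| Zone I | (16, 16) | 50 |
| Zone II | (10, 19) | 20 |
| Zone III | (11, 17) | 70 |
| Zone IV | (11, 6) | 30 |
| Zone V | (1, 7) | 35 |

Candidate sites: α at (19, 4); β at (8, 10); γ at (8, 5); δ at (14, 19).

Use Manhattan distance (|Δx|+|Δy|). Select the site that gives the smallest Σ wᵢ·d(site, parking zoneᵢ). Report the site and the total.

δ, total 2035 blocks

Total weighted distance at each candidate:
  α (19, 4): total = 3735
  β (8, 10): total = 2180
  γ (8, 5): total = 2755
  δ (14, 19): total = 2035
Minimum is at δ with total 2035 blocks.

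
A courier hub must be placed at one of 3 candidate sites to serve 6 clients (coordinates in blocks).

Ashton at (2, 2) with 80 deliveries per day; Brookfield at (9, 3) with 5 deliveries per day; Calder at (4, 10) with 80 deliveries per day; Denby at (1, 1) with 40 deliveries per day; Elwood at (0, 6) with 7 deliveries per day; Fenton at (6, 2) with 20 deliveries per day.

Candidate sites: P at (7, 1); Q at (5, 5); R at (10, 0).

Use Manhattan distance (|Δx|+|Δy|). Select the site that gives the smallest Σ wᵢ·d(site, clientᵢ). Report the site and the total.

Total weighted distance at each candidate:
  P (7, 1): total = 1824
  Q (5, 5): total = 1432
  R (10, 0): total = 2732
Minimum is at Q with total 1432 blocks.

Q, total 1432 blocks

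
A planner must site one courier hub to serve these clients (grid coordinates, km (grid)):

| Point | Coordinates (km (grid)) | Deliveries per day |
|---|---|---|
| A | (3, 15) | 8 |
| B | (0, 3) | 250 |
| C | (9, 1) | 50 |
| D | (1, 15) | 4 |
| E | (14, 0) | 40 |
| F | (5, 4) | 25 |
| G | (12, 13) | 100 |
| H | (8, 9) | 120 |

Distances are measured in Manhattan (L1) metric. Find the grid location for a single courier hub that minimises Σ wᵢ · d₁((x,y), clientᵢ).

(8, 3)

Manhattan distance separates: Σwᵢ(|x−xᵢ|+|y−yᵢ|) = Σwᵢ|x−xᵢ| + Σwᵢ|y−yᵢ|, so x and y are optimised independently as 1-D weighted medians.
Total weight W = 597; half = 298.5.
x-coordinate, sorted with cumulative weight:
  x=0 (B, w=250) cum 250
  x=1 (D, w=4) cum 254
  x=3 (A, w=8) cum 262
  x=5 (F, w=25) cum 287
  x=8 (H, w=120) cum 407  ← median
  x=9 (C, w=50) cum 457
  x=12 (G, w=100) cum 557
  x=14 (E, w=40) cum 597
⇒ x* = 8
y-coordinate, sorted with cumulative weight:
  y=0 (E, w=40) cum 40
  y=1 (C, w=50) cum 90
  y=3 (B, w=250) cum 340  ← median
  y=4 (F, w=25) cum 365
  y=9 (H, w=120) cum 485
  y=13 (G, w=100) cum 585
  y=15 (A, w=8) cum 593
  y=15 (D, w=4) cum 597
⇒ y* = 3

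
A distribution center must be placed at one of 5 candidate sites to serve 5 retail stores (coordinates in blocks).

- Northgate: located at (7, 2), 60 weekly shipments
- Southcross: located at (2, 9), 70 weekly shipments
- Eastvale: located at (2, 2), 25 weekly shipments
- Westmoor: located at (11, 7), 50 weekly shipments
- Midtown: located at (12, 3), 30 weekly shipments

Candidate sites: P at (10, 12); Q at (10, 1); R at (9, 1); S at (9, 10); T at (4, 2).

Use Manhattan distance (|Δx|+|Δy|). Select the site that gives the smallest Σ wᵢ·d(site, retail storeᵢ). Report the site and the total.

T, total 1730 blocks

Total weighted distance at each candidate:
  P (10, 12): total = 2630
  Q (10, 1): total = 2055
  R (9, 1): total = 1980
  S (9, 10): total = 2085
  T (4, 2): total = 1730
Minimum is at T with total 1730 blocks.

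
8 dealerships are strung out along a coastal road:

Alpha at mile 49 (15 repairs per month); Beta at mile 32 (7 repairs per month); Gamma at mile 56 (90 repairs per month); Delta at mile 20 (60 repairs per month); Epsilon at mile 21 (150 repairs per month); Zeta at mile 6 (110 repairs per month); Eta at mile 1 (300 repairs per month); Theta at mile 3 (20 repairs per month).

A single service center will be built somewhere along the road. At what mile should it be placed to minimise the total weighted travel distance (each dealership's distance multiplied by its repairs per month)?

For a sum of weighted absolute distances on a line, the optimum is the weighted median (not the mean). Total weight W = 752; half-weight = 376.
Sort by position and accumulate weight:
  mile 1 (Eta, w=300) → cum 300
  mile 3 (Theta, w=20) → cum 320
  mile 6 (Zeta, w=110) → cum 430  ≥ 376 → median here
  mile 20 (Delta, w=60) → cum 490
  mile 21 (Epsilon, w=150) → cum 640
  mile 32 (Beta, w=7) → cum 647
  mile 49 (Alpha, w=15) → cum 662
  mile 56 (Gamma, w=90) → cum 752
Optimal location: mile 6.

x = 6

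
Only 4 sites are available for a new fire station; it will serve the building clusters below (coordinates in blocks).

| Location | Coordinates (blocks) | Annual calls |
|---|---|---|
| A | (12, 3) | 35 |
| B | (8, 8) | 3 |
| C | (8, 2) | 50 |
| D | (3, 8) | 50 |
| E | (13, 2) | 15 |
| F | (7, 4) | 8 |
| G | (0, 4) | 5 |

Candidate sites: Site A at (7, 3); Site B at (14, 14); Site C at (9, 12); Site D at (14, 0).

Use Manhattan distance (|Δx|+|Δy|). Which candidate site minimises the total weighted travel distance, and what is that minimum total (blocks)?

Total weighted distance at each candidate:
  Site A (7, 3): total = 896
  Site B (14, 14): total = 2692
  Site C (9, 12): total = 1860
  Site D (14, 0): total = 1790
Minimum is at Site A with total 896 blocks.

Site A, total 896 blocks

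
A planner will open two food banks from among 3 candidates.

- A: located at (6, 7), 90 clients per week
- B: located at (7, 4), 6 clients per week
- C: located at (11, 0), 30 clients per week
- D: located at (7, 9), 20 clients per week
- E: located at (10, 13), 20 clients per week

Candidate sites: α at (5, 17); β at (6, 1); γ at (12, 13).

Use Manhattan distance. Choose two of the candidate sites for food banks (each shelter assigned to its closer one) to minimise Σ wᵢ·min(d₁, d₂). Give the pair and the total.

Evaluate every pair (each demand assigned to the nearer of the two):
  {β, γ}: total = 964
  {α, β}: total = 1104
  {α, γ}: total = 1714
Best pair: {β, γ} with total 964.

{β, γ}, total 964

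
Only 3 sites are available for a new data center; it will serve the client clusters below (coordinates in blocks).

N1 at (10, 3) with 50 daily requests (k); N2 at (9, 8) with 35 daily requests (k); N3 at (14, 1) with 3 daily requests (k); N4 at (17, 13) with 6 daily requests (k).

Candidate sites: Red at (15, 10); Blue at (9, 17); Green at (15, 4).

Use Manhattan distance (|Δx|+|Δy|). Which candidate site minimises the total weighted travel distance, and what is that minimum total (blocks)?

Total weighted distance at each candidate:
  Red (15, 10): total = 940
  Blue (9, 17): total = 1200
  Green (15, 4): total = 728
Minimum is at Green with total 728 blocks.

Green, total 728 blocks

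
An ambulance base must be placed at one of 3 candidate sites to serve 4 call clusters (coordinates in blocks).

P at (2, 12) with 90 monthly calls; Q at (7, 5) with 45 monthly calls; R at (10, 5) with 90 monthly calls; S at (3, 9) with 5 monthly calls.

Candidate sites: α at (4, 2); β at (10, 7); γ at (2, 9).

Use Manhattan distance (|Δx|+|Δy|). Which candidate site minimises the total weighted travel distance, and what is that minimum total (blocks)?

Total weighted distance at each candidate:
  α (4, 2): total = 2200
  β (10, 7): total = 1620
  γ (2, 9): total = 1760
Minimum is at β with total 1620 blocks.

β, total 1620 blocks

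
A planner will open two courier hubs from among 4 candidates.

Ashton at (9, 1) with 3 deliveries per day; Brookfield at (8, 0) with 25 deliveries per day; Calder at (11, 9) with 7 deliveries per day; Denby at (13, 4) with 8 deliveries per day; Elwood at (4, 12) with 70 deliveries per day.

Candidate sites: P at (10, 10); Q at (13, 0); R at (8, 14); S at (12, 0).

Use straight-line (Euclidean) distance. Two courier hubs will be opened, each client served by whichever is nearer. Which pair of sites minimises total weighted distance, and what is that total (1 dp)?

Evaluate every pair (each demand assigned to the nearer of the two):
  {R, S}: total = 496.3
  {Q, R}: total = 523.2
  {P, S}: total = 595.1
  {P, Q}: total = 622.0
  {P, R}: total = 658.7
  {Q, S}: total = 1214.4
Best pair: {R, S} with total 496.3.

{R, S}, total 496.3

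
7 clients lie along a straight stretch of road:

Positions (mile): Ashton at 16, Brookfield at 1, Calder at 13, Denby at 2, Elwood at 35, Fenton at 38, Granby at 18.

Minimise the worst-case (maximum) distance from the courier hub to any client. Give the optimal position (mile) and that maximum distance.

location 19.5, max distance 18.5

The 1-center on a line is the midpoint of the two extreme points: leftmost at 1, rightmost at 38.
Optimal location = (1 + 38)/2 = 19.5; maximum distance = (38 − 1)/2 = 18.5.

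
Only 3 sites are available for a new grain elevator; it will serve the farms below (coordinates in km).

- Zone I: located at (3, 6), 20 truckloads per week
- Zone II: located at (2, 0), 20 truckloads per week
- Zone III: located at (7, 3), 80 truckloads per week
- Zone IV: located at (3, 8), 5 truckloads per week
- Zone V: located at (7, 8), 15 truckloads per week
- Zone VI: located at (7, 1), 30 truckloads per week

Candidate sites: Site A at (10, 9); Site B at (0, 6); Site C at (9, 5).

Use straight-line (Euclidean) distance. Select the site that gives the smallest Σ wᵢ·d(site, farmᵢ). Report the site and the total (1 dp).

Total weighted distance at each candidate:
  Site A (10, 9): total = 1268.9
  Site B (0, 6): total = 1181.1
  Site C (9, 5): total = 741.8
Minimum is at Site C with total 741.8 km.

Site C, total 741.8 km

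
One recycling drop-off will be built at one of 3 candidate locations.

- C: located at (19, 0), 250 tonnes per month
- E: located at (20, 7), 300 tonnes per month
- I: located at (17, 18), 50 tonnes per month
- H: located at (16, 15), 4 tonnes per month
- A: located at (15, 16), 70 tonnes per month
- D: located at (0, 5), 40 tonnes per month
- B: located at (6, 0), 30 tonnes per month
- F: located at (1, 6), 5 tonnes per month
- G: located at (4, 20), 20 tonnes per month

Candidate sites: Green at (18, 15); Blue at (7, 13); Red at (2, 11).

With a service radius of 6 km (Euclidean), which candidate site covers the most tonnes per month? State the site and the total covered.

Green, covering 124

Coverage radius r = 6 km; a point is covered iff (Δx)²+(Δy)² ≤ 6² = 36.
  Green (18, 15): covers {I, H, A} → 124
  Blue (7, 13): covers {none} → 0
  Red (2, 11): covers {F} → 5
Maximum coverage at Green: 124 tonnes per month.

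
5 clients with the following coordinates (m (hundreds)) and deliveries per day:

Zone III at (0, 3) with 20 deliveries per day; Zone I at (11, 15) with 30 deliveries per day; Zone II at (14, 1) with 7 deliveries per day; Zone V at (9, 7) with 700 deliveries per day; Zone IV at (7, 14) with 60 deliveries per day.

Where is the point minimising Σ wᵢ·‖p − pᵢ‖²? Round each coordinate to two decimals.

(8.75, 7.66)

The minimiser of Σwᵢ‖p−pᵢ‖² is the weighted centroid p* = (Σwᵢpᵢ)/(Σwᵢ).
Σwᵢ = 817.
Σwᵢxᵢ = 20·0 + 30·11 + 7·14 + 700·9 + 60·7 = 7148.
Σwᵢyᵢ = 20·3 + 30·15 + 7·1 + 700·7 + 60·14 = 6257.
x* = 7148/817 = 8.75, y* = 6257/817 = 7.66.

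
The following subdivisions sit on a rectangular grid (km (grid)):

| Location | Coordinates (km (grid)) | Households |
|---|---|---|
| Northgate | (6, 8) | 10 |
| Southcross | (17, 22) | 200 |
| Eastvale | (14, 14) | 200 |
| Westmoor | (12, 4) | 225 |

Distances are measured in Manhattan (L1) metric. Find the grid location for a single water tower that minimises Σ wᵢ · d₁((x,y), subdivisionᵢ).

(14, 14)

Manhattan distance separates: Σwᵢ(|x−xᵢ|+|y−yᵢ|) = Σwᵢ|x−xᵢ| + Σwᵢ|y−yᵢ|, so x and y are optimised independently as 1-D weighted medians.
Total weight W = 635; half = 317.5.
x-coordinate, sorted with cumulative weight:
  x=6 (Northgate, w=10) cum 10
  x=12 (Westmoor, w=225) cum 235
  x=14 (Eastvale, w=200) cum 435  ← median
  x=17 (Southcross, w=200) cum 635
⇒ x* = 14
y-coordinate, sorted with cumulative weight:
  y=4 (Westmoor, w=225) cum 225
  y=8 (Northgate, w=10) cum 235
  y=14 (Eastvale, w=200) cum 435  ← median
  y=22 (Southcross, w=200) cum 635
⇒ y* = 14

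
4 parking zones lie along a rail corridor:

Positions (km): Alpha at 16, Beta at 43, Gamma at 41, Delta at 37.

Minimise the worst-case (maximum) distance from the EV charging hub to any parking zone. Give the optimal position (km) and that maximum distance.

The 1-center on a line is the midpoint of the two extreme points: leftmost at 16, rightmost at 43.
Optimal location = (16 + 43)/2 = 29.5; maximum distance = (43 − 16)/2 = 13.5.

location 29.5, max distance 13.5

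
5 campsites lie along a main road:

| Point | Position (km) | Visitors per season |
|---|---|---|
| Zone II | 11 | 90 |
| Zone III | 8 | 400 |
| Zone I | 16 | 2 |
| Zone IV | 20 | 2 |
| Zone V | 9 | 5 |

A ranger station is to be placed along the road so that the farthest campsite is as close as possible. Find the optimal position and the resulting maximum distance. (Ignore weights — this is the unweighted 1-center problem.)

The 1-center on a line is the midpoint of the two extreme points: leftmost at 8, rightmost at 20.
Optimal location = (8 + 20)/2 = 14; maximum distance = (20 − 8)/2 = 6.

location 14, max distance 6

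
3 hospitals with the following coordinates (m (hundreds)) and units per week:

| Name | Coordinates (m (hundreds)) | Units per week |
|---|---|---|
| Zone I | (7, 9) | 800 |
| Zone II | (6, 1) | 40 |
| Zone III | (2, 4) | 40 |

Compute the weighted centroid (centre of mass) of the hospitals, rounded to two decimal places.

(6.73, 8.41)

The minimiser of Σwᵢ‖p−pᵢ‖² is the weighted centroid p* = (Σwᵢpᵢ)/(Σwᵢ).
Σwᵢ = 880.
Σwᵢxᵢ = 800·7 + 40·6 + 40·2 = 5920.
Σwᵢyᵢ = 800·9 + 40·1 + 40·4 = 7400.
x* = 5920/880 = 6.73, y* = 7400/880 = 8.41.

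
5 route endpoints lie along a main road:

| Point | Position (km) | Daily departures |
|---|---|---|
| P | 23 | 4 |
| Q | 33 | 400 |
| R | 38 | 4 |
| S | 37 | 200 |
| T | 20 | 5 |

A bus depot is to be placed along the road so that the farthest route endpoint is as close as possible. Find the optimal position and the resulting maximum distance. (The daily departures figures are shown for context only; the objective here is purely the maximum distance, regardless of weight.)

The 1-center on a line is the midpoint of the two extreme points: leftmost at 20, rightmost at 38.
Optimal location = (20 + 38)/2 = 29; maximum distance = (38 − 20)/2 = 9.

location 29, max distance 9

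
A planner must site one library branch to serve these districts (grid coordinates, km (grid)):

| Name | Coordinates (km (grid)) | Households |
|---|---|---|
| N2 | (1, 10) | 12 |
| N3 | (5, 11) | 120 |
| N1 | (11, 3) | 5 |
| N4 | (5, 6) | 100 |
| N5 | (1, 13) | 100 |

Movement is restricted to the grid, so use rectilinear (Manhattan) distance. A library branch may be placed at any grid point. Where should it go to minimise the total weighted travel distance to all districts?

(5, 11)

Manhattan distance separates: Σwᵢ(|x−xᵢ|+|y−yᵢ|) = Σwᵢ|x−xᵢ| + Σwᵢ|y−yᵢ|, so x and y are optimised independently as 1-D weighted medians.
Total weight W = 337; half = 168.5.
x-coordinate, sorted with cumulative weight:
  x=1 (N2, w=12) cum 12
  x=1 (N5, w=100) cum 112
  x=5 (N3, w=120) cum 232  ← median
  x=5 (N4, w=100) cum 332
  x=11 (N1, w=5) cum 337
⇒ x* = 5
y-coordinate, sorted with cumulative weight:
  y=3 (N1, w=5) cum 5
  y=6 (N4, w=100) cum 105
  y=10 (N2, w=12) cum 117
  y=11 (N3, w=120) cum 237  ← median
  y=13 (N5, w=100) cum 337
⇒ y* = 11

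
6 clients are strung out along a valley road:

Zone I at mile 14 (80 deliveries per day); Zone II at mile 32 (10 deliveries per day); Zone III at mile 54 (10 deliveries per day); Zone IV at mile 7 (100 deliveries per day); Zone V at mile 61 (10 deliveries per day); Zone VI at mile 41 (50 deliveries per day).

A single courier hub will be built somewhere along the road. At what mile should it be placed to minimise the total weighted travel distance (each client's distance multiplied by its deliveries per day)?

x = 14

For a sum of weighted absolute distances on a line, the optimum is the weighted median (not the mean). Total weight W = 260; half-weight = 130.
Sort by position and accumulate weight:
  mile 7 (Zone IV, w=100) → cum 100
  mile 14 (Zone I, w=80) → cum 180  ≥ 130 → median here
  mile 32 (Zone II, w=10) → cum 190
  mile 41 (Zone VI, w=50) → cum 240
  mile 54 (Zone III, w=10) → cum 250
  mile 61 (Zone V, w=10) → cum 260
Optimal location: mile 14.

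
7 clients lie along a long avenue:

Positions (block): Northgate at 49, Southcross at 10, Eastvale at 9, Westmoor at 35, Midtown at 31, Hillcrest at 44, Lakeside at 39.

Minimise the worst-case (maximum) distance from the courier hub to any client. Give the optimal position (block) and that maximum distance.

The 1-center on a line is the midpoint of the two extreme points: leftmost at 9, rightmost at 49.
Optimal location = (9 + 49)/2 = 29; maximum distance = (49 − 9)/2 = 20.

location 29, max distance 20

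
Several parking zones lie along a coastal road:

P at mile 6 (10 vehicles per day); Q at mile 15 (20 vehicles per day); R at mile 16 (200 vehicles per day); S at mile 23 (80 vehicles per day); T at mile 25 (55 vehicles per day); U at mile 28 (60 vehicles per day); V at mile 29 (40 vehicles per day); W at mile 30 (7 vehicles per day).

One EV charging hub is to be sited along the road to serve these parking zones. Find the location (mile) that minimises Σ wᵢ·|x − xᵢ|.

For a sum of weighted absolute distances on a line, the optimum is the weighted median (not the mean). Total weight W = 472; half-weight = 236.
Sort by position and accumulate weight:
  mile 6 (P, w=10) → cum 10
  mile 15 (Q, w=20) → cum 30
  mile 16 (R, w=200) → cum 230
  mile 23 (S, w=80) → cum 310  ≥ 236 → median here
  mile 25 (T, w=55) → cum 365
  mile 28 (U, w=60) → cum 425
  mile 29 (V, w=40) → cum 465
  mile 30 (W, w=7) → cum 472
Optimal location: mile 23.

x = 23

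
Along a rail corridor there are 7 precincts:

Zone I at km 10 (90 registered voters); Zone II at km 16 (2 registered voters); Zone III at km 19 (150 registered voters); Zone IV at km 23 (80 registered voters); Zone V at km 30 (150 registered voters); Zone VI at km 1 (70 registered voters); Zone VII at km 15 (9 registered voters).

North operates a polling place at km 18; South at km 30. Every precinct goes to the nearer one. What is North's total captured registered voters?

401

The indifferent point is the midpoint (18+30)/2 = 24; precincts left of it (closer to North at 18) go to North, those right go to South.
  Zone VI at 1 (w=70) → North
  Zone I at 10 (w=90) → North
  Zone VII at 15 (w=9) → North
  Zone II at 16 (w=2) → North
  Zone III at 19 (w=150) → North
  Zone IV at 23 (w=80) → North
  Zone V at 30 (w=150) → South
North captures 401; South captures 150.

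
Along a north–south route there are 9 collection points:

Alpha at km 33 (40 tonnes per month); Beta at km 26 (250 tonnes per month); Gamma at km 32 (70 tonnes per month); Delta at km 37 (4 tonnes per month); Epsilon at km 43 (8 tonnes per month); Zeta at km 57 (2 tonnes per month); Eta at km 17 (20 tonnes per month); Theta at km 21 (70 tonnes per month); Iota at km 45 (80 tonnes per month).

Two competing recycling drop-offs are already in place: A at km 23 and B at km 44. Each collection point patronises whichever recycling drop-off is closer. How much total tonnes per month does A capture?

The indifferent point is the midpoint (23+44)/2 = 33.5; collection points left of it (closer to A at 23) go to A, those right go to B.
  Eta at 17 (w=20) → A
  Theta at 21 (w=70) → A
  Beta at 26 (w=250) → A
  Gamma at 32 (w=70) → A
  Alpha at 33 (w=40) → A
  Delta at 37 (w=4) → B
  Epsilon at 43 (w=8) → B
  Iota at 45 (w=80) → B
  Zeta at 57 (w=2) → B
A captures 450; B captures 94.

450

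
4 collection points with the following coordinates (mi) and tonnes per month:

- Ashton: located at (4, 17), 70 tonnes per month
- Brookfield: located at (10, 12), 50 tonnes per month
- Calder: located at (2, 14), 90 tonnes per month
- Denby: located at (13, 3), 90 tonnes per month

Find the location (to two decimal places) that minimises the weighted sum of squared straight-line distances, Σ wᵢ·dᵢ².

(7.10, 11.07)

The minimiser of Σwᵢ‖p−pᵢ‖² is the weighted centroid p* = (Σwᵢpᵢ)/(Σwᵢ).
Σwᵢ = 300.
Σwᵢxᵢ = 70·4 + 50·10 + 90·2 + 90·13 = 2130.
Σwᵢyᵢ = 70·17 + 50·12 + 90·14 + 90·3 = 3320.
x* = 2130/300 = 7.10, y* = 3320/300 = 11.07.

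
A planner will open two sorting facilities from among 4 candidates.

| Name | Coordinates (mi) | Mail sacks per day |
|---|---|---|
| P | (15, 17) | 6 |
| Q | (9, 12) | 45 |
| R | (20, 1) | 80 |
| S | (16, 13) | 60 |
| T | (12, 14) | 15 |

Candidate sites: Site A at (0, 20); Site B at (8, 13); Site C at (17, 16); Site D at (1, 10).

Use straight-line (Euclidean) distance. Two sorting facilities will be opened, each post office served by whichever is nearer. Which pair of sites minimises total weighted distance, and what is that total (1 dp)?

Evaluate every pair (each demand assigned to the nearer of the two):
  {Site B, Site C}: total = 1552.4
  {Site C, Site D}: total = 1878.8
  {Site A, Site C}: total = 1910.2
  {Site A, Site B}: total = 2011.5
  {Site B, Site D}: total = 2011.5
  {Site A, Site D}: total = 3238.2
Best pair: {Site B, Site C} with total 1552.4.

{Site B, Site C}, total 1552.4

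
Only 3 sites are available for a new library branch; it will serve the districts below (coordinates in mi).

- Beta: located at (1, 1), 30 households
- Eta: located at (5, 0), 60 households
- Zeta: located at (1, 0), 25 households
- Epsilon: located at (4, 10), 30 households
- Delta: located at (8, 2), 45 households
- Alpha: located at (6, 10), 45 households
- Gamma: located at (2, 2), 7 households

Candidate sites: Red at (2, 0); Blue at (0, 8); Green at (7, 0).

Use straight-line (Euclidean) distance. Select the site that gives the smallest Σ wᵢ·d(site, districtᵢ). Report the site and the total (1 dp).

Total weighted distance at each candidate:
  Red (2, 0): total = 1336.6
  Blue (0, 8): total = 1892.8
  Green (7, 0): total = 1356.3
Minimum is at Red with total 1336.6 mi.

Red, total 1336.6 mi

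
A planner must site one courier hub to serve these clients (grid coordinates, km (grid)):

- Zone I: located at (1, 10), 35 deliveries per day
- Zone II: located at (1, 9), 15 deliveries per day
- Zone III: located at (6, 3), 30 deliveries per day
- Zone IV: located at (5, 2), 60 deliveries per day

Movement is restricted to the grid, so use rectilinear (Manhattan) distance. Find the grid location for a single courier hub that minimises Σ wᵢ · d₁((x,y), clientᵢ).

(5, 3)

Manhattan distance separates: Σwᵢ(|x−xᵢ|+|y−yᵢ|) = Σwᵢ|x−xᵢ| + Σwᵢ|y−yᵢ|, so x and y are optimised independently as 1-D weighted medians.
Total weight W = 140; half = 70.
x-coordinate, sorted with cumulative weight:
  x=1 (Zone I, w=35) cum 35
  x=1 (Zone II, w=15) cum 50
  x=5 (Zone IV, w=60) cum 110  ← median
  x=6 (Zone III, w=30) cum 140
⇒ x* = 5
y-coordinate, sorted with cumulative weight:
  y=2 (Zone IV, w=60) cum 60
  y=3 (Zone III, w=30) cum 90  ← median
  y=9 (Zone II, w=15) cum 105
  y=10 (Zone I, w=35) cum 140
⇒ y* = 3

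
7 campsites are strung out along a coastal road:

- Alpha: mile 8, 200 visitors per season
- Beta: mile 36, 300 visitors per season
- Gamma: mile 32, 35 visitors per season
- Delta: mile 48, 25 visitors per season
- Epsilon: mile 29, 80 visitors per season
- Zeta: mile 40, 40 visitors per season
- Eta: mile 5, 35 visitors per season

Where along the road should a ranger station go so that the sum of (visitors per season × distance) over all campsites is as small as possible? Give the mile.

For a sum of weighted absolute distances on a line, the optimum is the weighted median (not the mean). Total weight W = 715; half-weight = 357.5.
Sort by position and accumulate weight:
  mile 5 (Eta, w=35) → cum 35
  mile 8 (Alpha, w=200) → cum 235
  mile 29 (Epsilon, w=80) → cum 315
  mile 32 (Gamma, w=35) → cum 350
  mile 36 (Beta, w=300) → cum 650  ≥ 357.5 → median here
  mile 40 (Zeta, w=40) → cum 690
  mile 48 (Delta, w=25) → cum 715
Optimal location: mile 36.

x = 36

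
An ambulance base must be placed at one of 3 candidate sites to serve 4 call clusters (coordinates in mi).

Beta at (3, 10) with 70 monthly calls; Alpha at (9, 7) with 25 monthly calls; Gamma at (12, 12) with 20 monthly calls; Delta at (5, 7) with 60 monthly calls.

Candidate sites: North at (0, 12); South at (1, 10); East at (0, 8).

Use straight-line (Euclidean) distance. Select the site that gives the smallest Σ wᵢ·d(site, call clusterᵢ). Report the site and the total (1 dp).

Total weighted distance at each candidate:
  North (0, 12): total = 1174.0
  South (1, 10): total = 877.2
  East (0, 8): total = 1037.7
Minimum is at South with total 877.2 mi.

South, total 877.2 mi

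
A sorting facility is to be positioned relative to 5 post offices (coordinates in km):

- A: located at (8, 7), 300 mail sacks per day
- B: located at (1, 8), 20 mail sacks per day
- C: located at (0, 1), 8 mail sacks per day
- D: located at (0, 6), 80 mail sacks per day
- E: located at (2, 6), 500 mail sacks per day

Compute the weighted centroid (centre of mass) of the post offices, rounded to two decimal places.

The minimiser of Σwᵢ‖p−pᵢ‖² is the weighted centroid p* = (Σwᵢpᵢ)/(Σwᵢ).
Σwᵢ = 908.
Σwᵢxᵢ = 300·8 + 20·1 + 8·0 + 80·0 + 500·2 = 3420.
Σwᵢyᵢ = 300·7 + 20·8 + 8·1 + 80·6 + 500·6 = 5748.
x* = 3420/908 = 3.77, y* = 5748/908 = 6.33.

(3.77, 6.33)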